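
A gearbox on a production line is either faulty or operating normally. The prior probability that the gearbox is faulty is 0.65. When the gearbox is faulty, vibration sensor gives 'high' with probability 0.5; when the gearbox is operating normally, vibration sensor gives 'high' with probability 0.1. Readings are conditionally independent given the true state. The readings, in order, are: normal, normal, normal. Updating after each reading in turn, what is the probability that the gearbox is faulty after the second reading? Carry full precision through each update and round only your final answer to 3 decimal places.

Apply Bayes' rule sequentially, carrying P(faulty) forward.
After 'normal': P(faulty) = 0.5·0.6500 / (0.5·0.6500 + 0.9·0.3500) ≈ 0.5078
After 'normal': P(faulty) = 0.5·0.5078 / (0.5·0.5078 + 0.9·0.4922) ≈ 0.3643

0.364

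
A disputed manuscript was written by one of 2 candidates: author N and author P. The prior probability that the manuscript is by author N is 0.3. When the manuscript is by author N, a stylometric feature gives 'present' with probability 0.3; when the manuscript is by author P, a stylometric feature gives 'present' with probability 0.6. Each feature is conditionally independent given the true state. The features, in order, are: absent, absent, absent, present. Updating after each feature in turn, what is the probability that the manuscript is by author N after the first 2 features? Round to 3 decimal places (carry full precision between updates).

0.568

After 'absent': P(author N) = 0.7·0.3000 / (0.7·0.3000 + 0.4·0.7000) ≈ 0.4286
After 'absent': P(author N) = 0.7·0.4286 / (0.7·0.4286 + 0.4·0.5714) ≈ 0.5676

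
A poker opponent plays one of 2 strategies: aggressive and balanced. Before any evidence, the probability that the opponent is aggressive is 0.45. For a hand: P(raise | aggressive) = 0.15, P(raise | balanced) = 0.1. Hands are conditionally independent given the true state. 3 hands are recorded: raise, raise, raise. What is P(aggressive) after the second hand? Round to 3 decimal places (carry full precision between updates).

After 'raise': P(aggressive) = 0.15·0.4500 / (0.15·0.4500 + 0.1·0.5500) ≈ 0.5510
After 'raise': P(aggressive) = 0.15·0.5510 / (0.15·0.5510 + 0.1·0.4490) ≈ 0.6480

0.648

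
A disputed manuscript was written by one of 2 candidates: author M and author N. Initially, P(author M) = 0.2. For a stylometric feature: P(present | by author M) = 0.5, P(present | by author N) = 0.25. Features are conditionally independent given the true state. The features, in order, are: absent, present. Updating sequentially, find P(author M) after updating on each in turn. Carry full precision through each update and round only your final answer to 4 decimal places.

After 'absent': P(author M) = 0.5·0.2000 / (0.5·0.2000 + 0.75·0.8000) ≈ 0.1429
After 'present': P(author M) = 0.5·0.1429 / (0.5·0.1429 + 0.25·0.8571) ≈ 0.2500

0.2500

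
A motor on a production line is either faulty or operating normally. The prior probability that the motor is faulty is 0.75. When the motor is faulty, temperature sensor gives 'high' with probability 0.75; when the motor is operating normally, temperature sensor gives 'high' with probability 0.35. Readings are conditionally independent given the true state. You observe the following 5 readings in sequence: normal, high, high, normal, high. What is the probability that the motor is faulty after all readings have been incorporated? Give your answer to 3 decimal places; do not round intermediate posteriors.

0.814

Apply Bayes' rule sequentially, carrying P(faulty) forward.
After 'normal': P(faulty) = 0.25·0.7500 / (0.25·0.7500 + 0.65·0.2500) ≈ 0.5357
After 'high': P(faulty) = 0.75·0.5357 / (0.75·0.5357 + 0.35·0.4643) ≈ 0.7120
After 'high': P(faulty) = 0.75·0.7120 / (0.75·0.7120 + 0.35·0.2880) ≈ 0.8412
After 'normal': P(faulty) = 0.25·0.8412 / (0.25·0.8412 + 0.65·0.1588) ≈ 0.6708
After 'high': P(faulty) = 0.75·0.6708 / (0.75·0.6708 + 0.35·0.3292) ≈ 0.8137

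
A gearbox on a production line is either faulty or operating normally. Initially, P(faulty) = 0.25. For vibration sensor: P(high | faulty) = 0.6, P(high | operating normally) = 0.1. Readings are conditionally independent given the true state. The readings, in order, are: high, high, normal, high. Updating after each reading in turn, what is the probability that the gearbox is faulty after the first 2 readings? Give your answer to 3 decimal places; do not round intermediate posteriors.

0.923

After 'high': P(faulty) = 0.6·0.2500 / (0.6·0.2500 + 0.1·0.7500) ≈ 0.6667
After 'high': P(faulty) = 0.6·0.6667 / (0.6·0.6667 + 0.1·0.3333) ≈ 0.9231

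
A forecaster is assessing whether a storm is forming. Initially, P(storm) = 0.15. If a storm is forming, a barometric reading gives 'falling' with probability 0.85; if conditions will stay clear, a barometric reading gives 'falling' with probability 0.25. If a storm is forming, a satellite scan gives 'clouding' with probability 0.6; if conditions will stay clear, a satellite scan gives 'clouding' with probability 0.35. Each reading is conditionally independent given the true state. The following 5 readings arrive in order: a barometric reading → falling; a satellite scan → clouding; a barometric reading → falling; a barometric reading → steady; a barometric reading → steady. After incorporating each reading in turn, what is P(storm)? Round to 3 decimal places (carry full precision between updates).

After a barometric reading='falling': P(storm) = 0.85·0.1500 / (0.85·0.1500 + 0.25·0.8500) ≈ 0.3750
After a satellite scan='clouding': P(storm) = 0.6·0.3750 / (0.6·0.3750 + 0.35·0.6250) ≈ 0.5070
After a barometric reading='falling': P(storm) = 0.85·0.5070 / (0.85·0.5070 + 0.25·0.4930) ≈ 0.7776
After a barometric reading='steady': P(storm) = 0.15·0.7776 / (0.15·0.7776 + 0.75·0.2224) ≈ 0.4116
After a barometric reading='steady': P(storm) = 0.15·0.4116 / (0.15·0.4116 + 0.75·0.5884) ≈ 0.1227

0.123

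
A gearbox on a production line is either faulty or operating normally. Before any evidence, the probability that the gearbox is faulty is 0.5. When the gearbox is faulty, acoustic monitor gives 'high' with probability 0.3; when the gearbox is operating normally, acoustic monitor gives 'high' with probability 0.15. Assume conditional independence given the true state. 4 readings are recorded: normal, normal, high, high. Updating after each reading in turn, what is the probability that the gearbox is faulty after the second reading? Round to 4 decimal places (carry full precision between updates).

After 'normal': P(faulty) = 0.7·0.5000 / (0.7·0.5000 + 0.85·0.5000) ≈ 0.4516
After 'normal': P(faulty) = 0.7·0.4516 / (0.7·0.4516 + 0.85·0.5484) ≈ 0.4041

0.4041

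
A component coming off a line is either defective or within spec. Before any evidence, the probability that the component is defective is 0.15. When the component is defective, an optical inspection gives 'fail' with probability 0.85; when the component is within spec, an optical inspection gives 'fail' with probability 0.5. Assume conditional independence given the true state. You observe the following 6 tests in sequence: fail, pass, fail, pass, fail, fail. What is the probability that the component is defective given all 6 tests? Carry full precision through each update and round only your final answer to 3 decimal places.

0.117

After 'fail': P(defective) = 0.85·0.1500 / (0.85·0.1500 + 0.5·0.8500) ≈ 0.2308
After 'pass': P(defective) = 0.15·0.2308 / (0.15·0.2308 + 0.5·0.7692) ≈ 0.0826
After 'fail': P(defective) = 0.85·0.0826 / (0.85·0.0826 + 0.5·0.9174) ≈ 0.1327
After 'pass': P(defective) = 0.15·0.1327 / (0.15·0.1327 + 0.5·0.8673) ≈ 0.0439
After 'fail': P(defective) = 0.85·0.0439 / (0.85·0.0439 + 0.5·0.9561) ≈ 0.0724
After 'fail': P(defective) = 0.85·0.0724 / (0.85·0.0724 + 0.5·0.9276) ≈ 0.1171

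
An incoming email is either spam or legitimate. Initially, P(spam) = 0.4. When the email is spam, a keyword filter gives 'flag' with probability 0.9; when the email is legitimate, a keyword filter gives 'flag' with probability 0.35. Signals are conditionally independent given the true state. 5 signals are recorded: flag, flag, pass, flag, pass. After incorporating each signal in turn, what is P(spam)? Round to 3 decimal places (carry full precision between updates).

After 'flag': P(spam) = 0.9·0.4000 / (0.9·0.4000 + 0.35·0.6000) ≈ 0.6316
After 'flag': P(spam) = 0.9·0.6316 / (0.9·0.6316 + 0.35·0.3684) ≈ 0.8151
After 'pass': P(spam) = 0.1·0.8151 / (0.1·0.8151 + 0.65·0.1849) ≈ 0.4041
After 'flag': P(spam) = 0.9·0.4041 / (0.9·0.4041 + 0.35·0.5959) ≈ 0.6356
After 'pass': P(spam) = 0.1·0.6356 / (0.1·0.6356 + 0.65·0.3644) ≈ 0.2115

0.212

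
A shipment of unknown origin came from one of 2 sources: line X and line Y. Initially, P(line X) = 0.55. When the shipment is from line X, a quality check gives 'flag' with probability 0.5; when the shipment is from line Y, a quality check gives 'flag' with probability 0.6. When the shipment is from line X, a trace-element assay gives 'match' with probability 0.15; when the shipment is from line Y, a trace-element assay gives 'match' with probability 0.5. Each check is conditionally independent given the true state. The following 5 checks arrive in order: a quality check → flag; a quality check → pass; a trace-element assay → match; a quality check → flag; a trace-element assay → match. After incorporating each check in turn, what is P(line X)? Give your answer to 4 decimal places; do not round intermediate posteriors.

0.0872

After a quality check='flag': P(line X) = 0.5·0.5500 / (0.5·0.5500 + 0.6·0.4500) ≈ 0.5046
After a quality check='pass': P(line X) = 0.5·0.5046 / (0.5·0.5046 + 0.4·0.4954) ≈ 0.5601
After a trace-element assay='match': P(line X) = 0.15·0.5601 / (0.15·0.5601 + 0.5·0.4399) ≈ 0.2764
After a quality check='flag': P(line X) = 0.5·0.2764 / (0.5·0.2764 + 0.6·0.7236) ≈ 0.2414
After a trace-element assay='match': P(line X) = 0.15·0.2414 / (0.15·0.2414 + 0.5·0.7586) ≈ 0.0872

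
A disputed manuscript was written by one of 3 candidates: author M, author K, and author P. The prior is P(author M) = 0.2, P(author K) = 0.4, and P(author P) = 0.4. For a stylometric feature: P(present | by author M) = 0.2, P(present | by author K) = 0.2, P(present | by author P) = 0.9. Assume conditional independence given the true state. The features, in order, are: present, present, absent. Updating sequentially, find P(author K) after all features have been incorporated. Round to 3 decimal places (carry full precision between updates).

0.248

After 'present': normaliser = 0.2·0.2000 + 0.2·0.4000 + 0.9·0.4000; P(author M) ≈ 0.0833, P(author K) ≈ 0.1667, P(author P) ≈ 0.7500
After 'present': normaliser = 0.2·0.0833 + 0.2·0.1667 + 0.9·0.7500; P(author M) ≈ 0.0230, P(author K) ≈ 0.0460, P(author P) ≈ 0.9310
After 'absent': normaliser = 0.8·0.0230 + 0.8·0.0460 + 0.1·0.9310; P(author M) ≈ 0.1240, P(author K) ≈ 0.2481, P(author P) ≈ 0.6279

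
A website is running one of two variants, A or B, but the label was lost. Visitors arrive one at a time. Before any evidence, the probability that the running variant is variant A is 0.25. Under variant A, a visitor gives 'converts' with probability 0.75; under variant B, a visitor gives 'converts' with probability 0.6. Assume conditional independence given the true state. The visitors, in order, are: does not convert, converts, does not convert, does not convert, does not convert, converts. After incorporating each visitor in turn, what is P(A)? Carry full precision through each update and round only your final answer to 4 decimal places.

0.0736

After 'does not convert': P(A) = 0.25·0.2500 / (0.25·0.2500 + 0.4·0.7500) ≈ 0.1724
After 'converts': P(A) = 0.75·0.1724 / (0.75·0.1724 + 0.6·0.8276) ≈ 0.2066
After 'does not convert': P(A) = 0.25·0.2066 / (0.25·0.2066 + 0.4·0.7934) ≈ 0.1400
After 'does not convert': P(A) = 0.25·0.1400 / (0.25·0.1400 + 0.4·0.8600) ≈ 0.0923
After 'does not convert': P(A) = 0.25·0.0923 / (0.25·0.0923 + 0.4·0.9077) ≈ 0.0598
After 'converts': P(A) = 0.75·0.0598 / (0.75·0.0598 + 0.6·0.9402) ≈ 0.0736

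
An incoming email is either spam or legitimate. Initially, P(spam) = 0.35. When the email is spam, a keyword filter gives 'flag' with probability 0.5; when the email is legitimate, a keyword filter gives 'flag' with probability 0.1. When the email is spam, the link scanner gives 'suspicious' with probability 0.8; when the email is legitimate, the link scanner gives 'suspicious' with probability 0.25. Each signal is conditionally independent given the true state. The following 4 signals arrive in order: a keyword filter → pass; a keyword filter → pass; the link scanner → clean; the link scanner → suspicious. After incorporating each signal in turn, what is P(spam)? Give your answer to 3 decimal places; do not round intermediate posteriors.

0.124

After a keyword filter='pass': P(spam) = 0.5·0.3500 / (0.5·0.3500 + 0.9·0.6500) ≈ 0.2303
After a keyword filter='pass': P(spam) = 0.5·0.2303 / (0.5·0.2303 + 0.9·0.7697) ≈ 0.1425
After the link scanner='clean': P(spam) = 0.2·0.1425 / (0.2·0.1425 + 0.75·0.8575) ≈ 0.0424
After the link scanner='suspicious': P(spam) = 0.8·0.0424 / (0.8·0.0424 + 0.25·0.9576) ≈ 0.1242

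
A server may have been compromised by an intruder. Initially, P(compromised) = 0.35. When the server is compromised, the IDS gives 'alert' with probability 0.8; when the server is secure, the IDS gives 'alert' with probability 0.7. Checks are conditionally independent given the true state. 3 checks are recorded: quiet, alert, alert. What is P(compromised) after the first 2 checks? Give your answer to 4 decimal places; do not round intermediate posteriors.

Each posterior becomes the prior for the next update.
After 'quiet': P(compromised) = 0.2·0.3500 / (0.2·0.3500 + 0.3·0.6500) ≈ 0.2642
After 'alert': P(compromised) = 0.8·0.2642 / (0.8·0.2642 + 0.7·0.7358) ≈ 0.2909

0.2909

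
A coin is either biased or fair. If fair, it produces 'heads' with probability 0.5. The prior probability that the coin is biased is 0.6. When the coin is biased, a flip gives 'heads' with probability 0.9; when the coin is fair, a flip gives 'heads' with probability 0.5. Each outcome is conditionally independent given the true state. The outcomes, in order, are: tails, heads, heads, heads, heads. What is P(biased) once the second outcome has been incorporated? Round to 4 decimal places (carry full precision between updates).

Apply Bayes' rule sequentially, carrying P(biased) forward.
After 'tails': P(biased) = 0.1·0.6000 / (0.1·0.6000 + 0.5·0.4000) ≈ 0.2308
After 'heads': P(biased) = 0.9·0.2308 / (0.9·0.2308 + 0.5·0.7692) ≈ 0.3506

0.3506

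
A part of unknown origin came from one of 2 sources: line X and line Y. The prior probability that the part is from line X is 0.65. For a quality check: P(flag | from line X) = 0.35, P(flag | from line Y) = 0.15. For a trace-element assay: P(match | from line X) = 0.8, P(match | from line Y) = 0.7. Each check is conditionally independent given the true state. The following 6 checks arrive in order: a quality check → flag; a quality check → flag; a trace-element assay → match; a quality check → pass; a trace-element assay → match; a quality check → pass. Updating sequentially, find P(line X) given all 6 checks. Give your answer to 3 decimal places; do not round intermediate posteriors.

After a quality check='flag': P(line X) = 0.35·0.6500 / (0.35·0.6500 + 0.15·0.3500) ≈ 0.8125
After a quality check='flag': P(line X) = 0.35·0.8125 / (0.35·0.8125 + 0.15·0.1875) ≈ 0.9100
After a trace-element assay='match': P(line X) = 0.8·0.9100 / (0.8·0.9100 + 0.7·0.0900) ≈ 0.9204
After a quality check='pass': P(line X) = 0.65·0.9204 / (0.65·0.9204 + 0.85·0.0796) ≈ 0.8983
After a trace-element assay='match': P(line X) = 0.8·0.8983 / (0.8·0.8983 + 0.7·0.1017) ≈ 0.9099
After a quality check='pass': P(line X) = 0.65·0.9099 / (0.65·0.9099 + 0.85·0.0901) ≈ 0.8854

0.885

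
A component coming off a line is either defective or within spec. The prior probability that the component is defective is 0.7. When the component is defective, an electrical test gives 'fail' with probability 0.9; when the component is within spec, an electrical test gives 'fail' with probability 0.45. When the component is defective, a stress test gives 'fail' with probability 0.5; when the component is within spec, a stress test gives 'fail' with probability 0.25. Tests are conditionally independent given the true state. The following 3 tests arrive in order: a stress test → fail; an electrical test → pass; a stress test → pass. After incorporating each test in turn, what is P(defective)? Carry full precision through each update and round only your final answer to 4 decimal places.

After a stress test='fail': P(defective) = 0.5·0.7000 / (0.5·0.7000 + 0.25·0.3000) ≈ 0.8235
After an electrical test='pass': P(defective) = 0.1·0.8235 / (0.1·0.8235 + 0.55·0.1765) ≈ 0.4590
After a stress test='pass': P(defective) = 0.5·0.4590 / (0.5·0.4590 + 0.75·0.5410) ≈ 0.3613

0.3613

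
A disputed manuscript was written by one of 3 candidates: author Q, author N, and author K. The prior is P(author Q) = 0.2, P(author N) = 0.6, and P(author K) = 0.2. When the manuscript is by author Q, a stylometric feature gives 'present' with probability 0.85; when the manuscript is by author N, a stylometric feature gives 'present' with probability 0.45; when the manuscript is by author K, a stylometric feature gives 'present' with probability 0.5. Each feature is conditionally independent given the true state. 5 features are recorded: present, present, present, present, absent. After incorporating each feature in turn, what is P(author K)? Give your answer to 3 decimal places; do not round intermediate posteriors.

0.176

After 'present': normaliser = 0.85·0.2000 + 0.45·0.6000 + 0.5·0.2000; P(author Q) ≈ 0.3148, P(author N) ≈ 0.5000, P(author K) ≈ 0.1852
After 'present': normaliser = 0.85·0.3148 + 0.45·0.5000 + 0.5·0.1852; P(author Q) ≈ 0.4573, P(author N) ≈ 0.3845, P(author K) ≈ 0.1582
After 'present': normaliser = 0.85·0.4573 + 0.45·0.3845 + 0.5·0.1582; P(author Q) ≈ 0.6065, P(author N) ≈ 0.2700, P(author K) ≈ 0.1235
After 'present': normaliser = 0.85·0.6065 + 0.45·0.2700 + 0.5·0.1235; P(author Q) ≈ 0.7378, P(author N) ≈ 0.1739, P(author K) ≈ 0.0883
After 'absent': normaliser = 0.15·0.7378 + 0.55·0.1739 + 0.5·0.0883; P(author Q) ≈ 0.4419, P(author N) ≈ 0.3818, P(author K) ≈ 0.1763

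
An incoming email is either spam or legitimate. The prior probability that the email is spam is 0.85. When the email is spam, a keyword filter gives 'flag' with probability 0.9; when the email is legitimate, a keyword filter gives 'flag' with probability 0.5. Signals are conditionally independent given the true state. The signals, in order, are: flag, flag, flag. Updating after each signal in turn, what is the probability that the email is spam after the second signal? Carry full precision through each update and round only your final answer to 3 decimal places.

0.948

After 'flag': P(spam) = 0.9·0.8500 / (0.9·0.8500 + 0.5·0.1500) ≈ 0.9107
After 'flag': P(spam) = 0.9·0.9107 / (0.9·0.9107 + 0.5·0.0893) ≈ 0.9483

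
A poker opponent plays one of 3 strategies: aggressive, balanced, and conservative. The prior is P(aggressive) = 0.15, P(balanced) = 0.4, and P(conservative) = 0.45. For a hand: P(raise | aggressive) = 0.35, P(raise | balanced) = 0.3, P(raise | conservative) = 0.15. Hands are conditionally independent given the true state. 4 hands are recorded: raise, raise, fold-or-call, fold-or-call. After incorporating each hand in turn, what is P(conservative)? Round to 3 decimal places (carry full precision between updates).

Apply Bayes' rule sequentially, carrying P(conservative) forward.
After 'raise': normaliser = 0.35·0.1500 + 0.3·0.4000 + 0.15·0.4500; P(aggressive) ≈ 0.2188, P(balanced) ≈ 0.5000, P(conservative) ≈ 0.2812
After 'raise': normaliser = 0.35·0.2188 + 0.3·0.5000 + 0.15·0.2812; P(aggressive) ≈ 0.2849, P(balanced) ≈ 0.5581, P(conservative) ≈ 0.1570
After 'fold-or-call': normaliser = 0.65·0.2849 + 0.7·0.5581 + 0.85·0.1570; P(aggressive) ≈ 0.2611, P(balanced) ≈ 0.5508, P(conservative) ≈ 0.1881
After 'fold-or-call': normaliser = 0.65·0.2611 + 0.7·0.5508 + 0.85·0.1881; P(aggressive) ≈ 0.2373, P(balanced) ≈ 0.5391, P(conservative) ≈ 0.2236

0.224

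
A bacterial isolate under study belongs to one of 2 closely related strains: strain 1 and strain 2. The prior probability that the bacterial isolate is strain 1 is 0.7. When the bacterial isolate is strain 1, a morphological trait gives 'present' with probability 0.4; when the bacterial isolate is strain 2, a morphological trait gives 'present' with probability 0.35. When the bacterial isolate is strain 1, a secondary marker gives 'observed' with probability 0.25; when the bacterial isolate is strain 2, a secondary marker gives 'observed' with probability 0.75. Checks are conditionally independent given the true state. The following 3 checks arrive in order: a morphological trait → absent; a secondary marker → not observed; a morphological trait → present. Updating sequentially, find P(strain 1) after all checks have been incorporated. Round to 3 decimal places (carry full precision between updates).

After a morphological trait='absent': P(strain 1) = 0.6·0.7000 / (0.6·0.7000 + 0.65·0.3000) ≈ 0.6829
After a secondary marker='not observed': P(strain 1) = 0.75·0.6829 / (0.75·0.6829 + 0.25·0.3171) ≈ 0.8660
After a morphological trait='present': P(strain 1) = 0.4·0.8660 / (0.4·0.8660 + 0.35·0.1340) ≈ 0.8807

0.881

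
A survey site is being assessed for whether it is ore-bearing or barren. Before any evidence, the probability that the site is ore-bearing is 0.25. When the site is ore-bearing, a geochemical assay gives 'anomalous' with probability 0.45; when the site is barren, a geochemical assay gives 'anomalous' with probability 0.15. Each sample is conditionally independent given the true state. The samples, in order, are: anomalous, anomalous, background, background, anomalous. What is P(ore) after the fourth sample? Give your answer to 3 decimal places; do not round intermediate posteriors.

0.557

Apply Bayes' rule sequentially, carrying P(ore) forward.
After 'anomalous': P(ore) = 0.45·0.2500 / (0.45·0.2500 + 0.15·0.7500) ≈ 0.5000
After 'anomalous': P(ore) = 0.45·0.5000 / (0.45·0.5000 + 0.15·0.5000) ≈ 0.7500
After 'background': P(ore) = 0.55·0.7500 / (0.55·0.7500 + 0.85·0.2500) ≈ 0.6600
After 'background': P(ore) = 0.55·0.6600 / (0.55·0.6600 + 0.85·0.3400) ≈ 0.5567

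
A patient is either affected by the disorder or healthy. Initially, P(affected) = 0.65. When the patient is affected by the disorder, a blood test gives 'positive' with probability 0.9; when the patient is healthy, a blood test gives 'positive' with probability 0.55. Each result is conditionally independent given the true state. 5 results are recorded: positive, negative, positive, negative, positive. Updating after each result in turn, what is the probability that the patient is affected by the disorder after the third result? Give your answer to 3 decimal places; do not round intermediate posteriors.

0.525

After 'positive': P(affected) = 0.9·0.6500 / (0.9·0.6500 + 0.55·0.3500) ≈ 0.7524
After 'negative': P(affected) = 0.1·0.7524 / (0.1·0.7524 + 0.45·0.2476) ≈ 0.4031
After 'positive': P(affected) = 0.9·0.4031 / (0.9·0.4031 + 0.55·0.5969) ≈ 0.5250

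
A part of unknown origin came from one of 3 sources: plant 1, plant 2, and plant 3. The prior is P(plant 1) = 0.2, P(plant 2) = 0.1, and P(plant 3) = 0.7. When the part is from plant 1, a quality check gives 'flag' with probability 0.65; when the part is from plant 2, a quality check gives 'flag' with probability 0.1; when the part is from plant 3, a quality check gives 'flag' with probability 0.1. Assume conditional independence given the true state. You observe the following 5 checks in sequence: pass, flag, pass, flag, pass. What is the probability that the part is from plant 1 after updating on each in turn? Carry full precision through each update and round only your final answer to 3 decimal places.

0.383

After 'pass': normaliser = 0.35·0.2000 + 0.9·0.1000 + 0.9·0.7000; P(plant 1) ≈ 0.0886, P(plant 2) ≈ 0.1139, P(plant 3) ≈ 0.7975
After 'flag': normaliser = 0.65·0.0886 + 0.1·0.1139 + 0.1·0.7975; P(plant 1) ≈ 0.3872, P(plant 2) ≈ 0.0766, P(plant 3) ≈ 0.5362
After 'pass': normaliser = 0.35·0.3872 + 0.9·0.0766 + 0.9·0.5362; P(plant 1) ≈ 0.1973, P(plant 2) ≈ 0.1003, P(plant 3) ≈ 0.7024
After 'flag': normaliser = 0.65·0.1973 + 0.1·0.1003 + 0.1·0.7024; P(plant 1) ≈ 0.6150, P(plant 2) ≈ 0.0481, P(plant 3) ≈ 0.3369
After 'pass': normaliser = 0.35·0.6150 + 0.9·0.0481 + 0.9·0.3369; P(plant 1) ≈ 0.3832, P(plant 2) ≈ 0.0771, P(plant 3) ≈ 0.5397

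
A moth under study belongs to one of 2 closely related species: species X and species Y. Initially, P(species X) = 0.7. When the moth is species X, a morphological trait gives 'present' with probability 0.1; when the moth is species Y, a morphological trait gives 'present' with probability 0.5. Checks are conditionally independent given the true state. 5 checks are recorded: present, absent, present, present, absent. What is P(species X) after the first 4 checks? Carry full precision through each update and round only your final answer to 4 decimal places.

After 'present': P(species X) = 0.1·0.7000 / (0.1·0.7000 + 0.5·0.3000) ≈ 0.3182
After 'absent': P(species X) = 0.9·0.3182 / (0.9·0.3182 + 0.5·0.6818) ≈ 0.4565
After 'present': P(species X) = 0.1·0.4565 / (0.1·0.4565 + 0.5·0.5435) ≈ 0.1438
After 'present': P(species X) = 0.1·0.1438 / (0.1·0.1438 + 0.5·0.8562) ≈ 0.0325

0.0325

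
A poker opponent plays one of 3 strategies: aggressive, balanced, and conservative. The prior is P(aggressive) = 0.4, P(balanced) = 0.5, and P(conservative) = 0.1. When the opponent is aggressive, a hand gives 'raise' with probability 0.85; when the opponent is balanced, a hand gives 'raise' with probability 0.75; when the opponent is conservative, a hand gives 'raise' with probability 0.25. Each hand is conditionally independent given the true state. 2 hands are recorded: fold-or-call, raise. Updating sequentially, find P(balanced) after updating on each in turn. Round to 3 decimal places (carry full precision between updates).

After 'fold-or-call': normaliser = 0.15·0.4000 + 0.25·0.5000 + 0.75·0.1000; P(aggressive) ≈ 0.2308, P(balanced) ≈ 0.4808, P(conservative) ≈ 0.2885
After 'raise': normaliser = 0.85·0.2308 + 0.75·0.4808 + 0.25·0.2885; P(aggressive) ≈ 0.3119, P(balanced) ≈ 0.5734, P(conservative) ≈ 0.1147

0.573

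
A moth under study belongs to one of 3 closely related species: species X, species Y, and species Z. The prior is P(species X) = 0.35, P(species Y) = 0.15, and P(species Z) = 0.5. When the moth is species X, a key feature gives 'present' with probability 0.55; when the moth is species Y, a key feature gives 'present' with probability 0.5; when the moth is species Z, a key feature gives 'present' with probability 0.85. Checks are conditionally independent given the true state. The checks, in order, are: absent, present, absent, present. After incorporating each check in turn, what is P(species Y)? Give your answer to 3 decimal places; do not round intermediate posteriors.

After 'absent': normaliser = 0.45·0.3500 + 0.5·0.1500 + 0.15·0.5000; P(species X) ≈ 0.5122, P(species Y) ≈ 0.2439, P(species Z) ≈ 0.2439
After 'present': normaliser = 0.55·0.5122 + 0.5·0.2439 + 0.85·0.2439; P(species X) ≈ 0.4611, P(species Y) ≈ 0.1996, P(species Z) ≈ 0.3393
After 'absent': normaliser = 0.45·0.4611 + 0.5·0.1996 + 0.15·0.3393; P(species X) ≈ 0.5793, P(species Y) ≈ 0.2786, P(species Z) ≈ 0.1421
After 'present': normaliser = 0.55·0.5793 + 0.5·0.2786 + 0.85·0.1421; P(species X) ≈ 0.5505, P(species Y) ≈ 0.2407, P(species Z) ≈ 0.2087

0.241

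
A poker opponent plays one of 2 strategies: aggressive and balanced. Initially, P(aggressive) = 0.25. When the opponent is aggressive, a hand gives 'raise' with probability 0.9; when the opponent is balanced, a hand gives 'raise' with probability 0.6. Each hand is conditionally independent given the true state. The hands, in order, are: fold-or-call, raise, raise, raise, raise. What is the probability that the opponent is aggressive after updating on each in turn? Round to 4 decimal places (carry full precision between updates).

0.2967

Apply Bayes' rule sequentially, carrying P(aggressive) forward.
After 'fold-or-call': P(aggressive) = 0.1·0.2500 / (0.1·0.2500 + 0.4·0.7500) ≈ 0.0769
After 'raise': P(aggressive) = 0.9·0.0769 / (0.9·0.0769 + 0.6·0.9231) ≈ 0.1111
After 'raise': P(aggressive) = 0.9·0.1111 / (0.9·0.1111 + 0.6·0.8889) ≈ 0.1579
After 'raise': P(aggressive) = 0.9·0.1579 / (0.9·0.1579 + 0.6·0.8421) ≈ 0.2195
After 'raise': P(aggressive) = 0.9·0.2195 / (0.9·0.2195 + 0.6·0.7805) ≈ 0.2967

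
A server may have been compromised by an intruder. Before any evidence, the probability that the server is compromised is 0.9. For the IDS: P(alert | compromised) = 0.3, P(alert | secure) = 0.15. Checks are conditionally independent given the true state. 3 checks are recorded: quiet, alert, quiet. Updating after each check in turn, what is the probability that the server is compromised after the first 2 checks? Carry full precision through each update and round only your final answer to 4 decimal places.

0.9368

After 'quiet': P(compromised) = 0.7·0.9000 / (0.7·0.9000 + 0.85·0.1000) ≈ 0.8811
After 'alert': P(compromised) = 0.3·0.8811 / (0.3·0.8811 + 0.15·0.1189) ≈ 0.9368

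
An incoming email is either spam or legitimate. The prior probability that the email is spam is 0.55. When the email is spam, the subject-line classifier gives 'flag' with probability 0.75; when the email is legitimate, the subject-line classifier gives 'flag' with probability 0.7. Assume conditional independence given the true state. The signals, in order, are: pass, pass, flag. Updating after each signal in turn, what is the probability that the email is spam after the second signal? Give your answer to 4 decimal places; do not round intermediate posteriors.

0.4591

After 'pass': P(spam) = 0.25·0.5500 / (0.25·0.5500 + 0.3·0.4500) ≈ 0.5046
After 'pass': P(spam) = 0.25·0.5046 / (0.25·0.5046 + 0.3·0.4954) ≈ 0.4591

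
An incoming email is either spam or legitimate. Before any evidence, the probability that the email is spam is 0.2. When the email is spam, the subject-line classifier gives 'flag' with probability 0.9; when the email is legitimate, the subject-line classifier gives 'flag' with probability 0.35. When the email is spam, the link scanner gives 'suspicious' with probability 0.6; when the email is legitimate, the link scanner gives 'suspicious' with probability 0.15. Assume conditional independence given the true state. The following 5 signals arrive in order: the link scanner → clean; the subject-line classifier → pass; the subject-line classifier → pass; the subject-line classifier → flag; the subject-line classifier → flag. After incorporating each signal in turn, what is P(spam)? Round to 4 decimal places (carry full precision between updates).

After the link scanner='clean': P(spam) = 0.4·0.2000 / (0.4·0.2000 + 0.85·0.8000) ≈ 0.1053
After the subject-line classifier='pass': P(spam) = 0.1·0.1053 / (0.1·0.1053 + 0.65·0.8947) ≈ 0.0178
After the subject-line classifier='pass': P(spam) = 0.1·0.0178 / (0.1·0.0178 + 0.65·0.9822) ≈ 0.0028
After the subject-line classifier='flag': P(spam) = 0.9·0.0028 / (0.9·0.0028 + 0.35·0.9972) ≈ 0.0071
After the subject-line classifier='flag': P(spam) = 0.9·0.0071 / (0.9·0.0071 + 0.35·0.9929) ≈ 0.0181

0.0181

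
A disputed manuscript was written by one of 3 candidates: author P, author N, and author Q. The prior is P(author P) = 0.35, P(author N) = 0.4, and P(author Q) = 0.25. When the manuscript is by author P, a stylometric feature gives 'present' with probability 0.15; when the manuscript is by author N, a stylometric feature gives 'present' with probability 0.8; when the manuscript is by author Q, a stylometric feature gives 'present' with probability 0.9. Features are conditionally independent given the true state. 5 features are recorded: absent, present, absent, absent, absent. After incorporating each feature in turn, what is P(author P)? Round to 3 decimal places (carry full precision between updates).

0.981

After 'absent': normaliser = 0.85·0.3500 + 0.2·0.4000 + 0.1·0.2500; P(author P) ≈ 0.7391, P(author N) ≈ 0.1988, P(author Q) ≈ 0.0621
After 'present': normaliser = 0.15·0.7391 + 0.8·0.1988 + 0.9·0.0621; P(author P) ≈ 0.3403, P(author N) ≈ 0.4881, P(author Q) ≈ 0.1716
After 'absent': normaliser = 0.85·0.3403 + 0.2·0.4881 + 0.1·0.1716; P(author P) ≈ 0.7159, P(author N) ≈ 0.2416, P(author Q) ≈ 0.0425
After 'absent': normaliser = 0.85·0.7159 + 0.2·0.2416 + 0.1·0.0425; P(author P) ≈ 0.9205, P(author N) ≈ 0.0731, P(author Q) ≈ 0.0064
After 'absent': normaliser = 0.85·0.9205 + 0.2·0.0731 + 0.1·0.0064; P(author P) ≈ 0.9809, P(author N) ≈ 0.0183, P(author Q) ≈ 0.0008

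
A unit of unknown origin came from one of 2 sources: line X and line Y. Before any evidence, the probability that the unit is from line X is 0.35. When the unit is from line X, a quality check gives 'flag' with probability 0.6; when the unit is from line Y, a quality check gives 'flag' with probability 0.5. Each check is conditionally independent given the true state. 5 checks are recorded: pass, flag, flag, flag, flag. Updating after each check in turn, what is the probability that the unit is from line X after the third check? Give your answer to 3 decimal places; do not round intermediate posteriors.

0.383

After 'pass': P(line X) = 0.4·0.3500 / (0.4·0.3500 + 0.5·0.6500) ≈ 0.3011
After 'flag': P(line X) = 0.6·0.3011 / (0.6·0.3011 + 0.5·0.6989) ≈ 0.3408
After 'flag': P(line X) = 0.6·0.3408 / (0.6·0.3408 + 0.5·0.6592) ≈ 0.3828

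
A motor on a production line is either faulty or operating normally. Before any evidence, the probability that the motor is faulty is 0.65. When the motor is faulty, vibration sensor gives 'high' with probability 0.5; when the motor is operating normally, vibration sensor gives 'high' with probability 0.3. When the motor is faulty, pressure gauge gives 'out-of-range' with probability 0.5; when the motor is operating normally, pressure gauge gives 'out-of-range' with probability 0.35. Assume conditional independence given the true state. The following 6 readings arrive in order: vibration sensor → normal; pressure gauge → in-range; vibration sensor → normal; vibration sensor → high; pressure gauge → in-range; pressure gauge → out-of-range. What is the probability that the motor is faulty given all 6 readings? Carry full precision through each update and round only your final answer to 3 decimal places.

After vibration sensor='normal': P(faulty) = 0.5·0.6500 / (0.5·0.6500 + 0.7·0.3500) ≈ 0.5702
After pressure gauge='in-range': P(faulty) = 0.5·0.5702 / (0.5·0.5702 + 0.65·0.4298) ≈ 0.5051
After vibration sensor='normal': P(faulty) = 0.5·0.5051 / (0.5·0.5051 + 0.7·0.4949) ≈ 0.4216
After vibration sensor='high': P(faulty) = 0.5·0.4216 / (0.5·0.4216 + 0.3·0.5784) ≈ 0.5485
After pressure gauge='in-range': P(faulty) = 0.5·0.5485 / (0.5·0.5485 + 0.65·0.4515) ≈ 0.4831
After pressure gauge='out-of-range': P(faulty) = 0.5·0.4831 / (0.5·0.4831 + 0.35·0.5169) ≈ 0.5717

0.572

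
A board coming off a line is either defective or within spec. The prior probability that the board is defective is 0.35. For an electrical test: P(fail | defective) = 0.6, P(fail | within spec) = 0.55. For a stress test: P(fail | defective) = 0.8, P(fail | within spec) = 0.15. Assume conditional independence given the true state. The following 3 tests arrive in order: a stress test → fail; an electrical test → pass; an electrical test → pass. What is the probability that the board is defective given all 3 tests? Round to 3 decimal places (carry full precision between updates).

After a stress test='fail': P(defective) = 0.8·0.3500 / (0.8·0.3500 + 0.15·0.6500) ≈ 0.7417
After an electrical test='pass': P(defective) = 0.4·0.7417 / (0.4·0.7417 + 0.45·0.2583) ≈ 0.7185
After an electrical test='pass': P(defective) = 0.4·0.7185 / (0.4·0.7185 + 0.45·0.2815) ≈ 0.6941

0.694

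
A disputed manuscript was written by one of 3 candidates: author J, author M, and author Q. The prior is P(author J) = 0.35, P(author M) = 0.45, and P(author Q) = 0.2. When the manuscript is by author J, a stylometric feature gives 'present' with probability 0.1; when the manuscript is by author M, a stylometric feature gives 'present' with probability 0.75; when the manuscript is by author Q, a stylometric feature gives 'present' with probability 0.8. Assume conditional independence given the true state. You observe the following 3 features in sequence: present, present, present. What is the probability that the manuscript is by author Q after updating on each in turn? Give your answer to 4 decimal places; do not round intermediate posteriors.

0.3500

After 'present': normaliser = 0.1·0.3500 + 0.75·0.4500 + 0.8·0.2000; P(author J) ≈ 0.0657, P(author M) ≈ 0.6338, P(author Q) ≈ 0.3005
After 'present': normaliser = 0.1·0.0657 + 0.75·0.6338 + 0.8·0.3005; P(author J) ≈ 0.0091, P(author M) ≈ 0.6581, P(author Q) ≈ 0.3328
After 'present': normaliser = 0.1·0.0091 + 0.75·0.6581 + 0.8·0.3328; P(author J) ≈ 0.0012, P(author M) ≈ 0.6488, P(author Q) ≈ 0.3500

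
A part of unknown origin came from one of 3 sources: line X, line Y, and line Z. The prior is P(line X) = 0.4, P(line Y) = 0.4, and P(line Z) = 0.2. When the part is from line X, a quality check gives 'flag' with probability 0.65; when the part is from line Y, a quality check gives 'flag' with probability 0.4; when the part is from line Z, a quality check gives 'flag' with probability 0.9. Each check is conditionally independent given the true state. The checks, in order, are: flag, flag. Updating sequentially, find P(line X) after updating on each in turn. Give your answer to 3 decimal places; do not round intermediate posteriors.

After 'flag': normaliser = 0.65·0.4000 + 0.4·0.4000 + 0.9·0.2000; P(line X) ≈ 0.4333, P(line Y) ≈ 0.2667, P(line Z) ≈ 0.3000
After 'flag': normaliser = 0.65·0.4333 + 0.4·0.2667 + 0.9·0.3000; P(line X) ≈ 0.4278, P(line Y) ≈ 0.1620, P(line Z) ≈ 0.4101

0.428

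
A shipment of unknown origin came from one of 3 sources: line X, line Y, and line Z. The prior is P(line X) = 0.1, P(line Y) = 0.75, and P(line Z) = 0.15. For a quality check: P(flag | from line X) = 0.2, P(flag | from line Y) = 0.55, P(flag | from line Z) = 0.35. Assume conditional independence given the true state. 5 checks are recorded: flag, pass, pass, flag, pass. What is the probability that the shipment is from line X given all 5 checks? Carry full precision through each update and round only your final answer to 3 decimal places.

Apply Bayes' rule sequentially, carrying P(line X) forward.
After 'flag': normaliser = 0.2·0.1000 + 0.55·0.7500 + 0.35·0.1500; P(line X) ≈ 0.0412, P(line Y) ≈ 0.8505, P(line Z) ≈ 0.1082
After 'pass': normaliser = 0.8·0.0412 + 0.45·0.8505 + 0.65·0.1082; P(line X) ≈ 0.0679, P(line Y) ≈ 0.7874, P(line Z) ≈ 0.1448
After 'pass': normaliser = 0.8·0.0679 + 0.45·0.7874 + 0.65·0.1448; P(line X) ≈ 0.1080, P(line Y) ≈ 0.7048, P(line Z) ≈ 0.1872
After 'flag': normaliser = 0.2·0.1080 + 0.55·0.7048 + 0.35·0.1872; P(line X) ≈ 0.0455, P(line Y) ≈ 0.8165, P(line Z) ≈ 0.1380
After 'pass': normaliser = 0.8·0.0455 + 0.45·0.8165 + 0.65·0.1380; P(line X) ≈ 0.0738, P(line Y) ≈ 0.7445, P(line Z) ≈ 0.1817

0.074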